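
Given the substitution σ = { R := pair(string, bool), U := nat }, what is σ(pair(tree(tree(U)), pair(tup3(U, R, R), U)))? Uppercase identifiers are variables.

pair(tree(tree(nat)), pair(tup3(nat, pair(string, bool), pair(string, bool)), nat))

Replace each occurrence of R with pair(string, bool).
Replace each occurrence of U with nat.
Result: pair(tree(tree(nat)), pair(tup3(nat, pair(string, bool), pair(string, bool)), nat)).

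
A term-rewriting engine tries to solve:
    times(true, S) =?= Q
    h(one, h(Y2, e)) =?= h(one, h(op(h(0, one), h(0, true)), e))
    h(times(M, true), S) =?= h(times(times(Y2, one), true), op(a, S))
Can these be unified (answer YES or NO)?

Bind Q := times(true, S); no other remaining equation mentions Q.
Decompose h/2: one =?= one,  h(Y2, e) =?= h(op(h(0, one), h(0, true)), e).
Delete trivial equation one =?= one.
Decompose h/2: Y2 =?= op(h(0, one), h(0, true)),  e =?= e.
Bind Y2 := op(h(0, one), h(0, true)); substituting into the one remaining equation that mentions Y2 gives: h(times(M, true), S) =?= h(times(times(op(h(0, one), h(0, true)), one), true), op(a, S)).
Delete trivial equation e =?= e.
Decompose h/2: times(M, true) =?= times(times(op(h(0, one), h(0, true)), one), true),  S =?= op(a, S).
Decompose times/2: M =?= times(op(h(0, one), h(0, true)), one),  true =?= true.
Bind M := times(op(h(0, one), h(0, true)), one); no other remaining equation mentions M.
Delete trivial equation true =?= true.
Occurs check fails: S occurs in op(a, S); the equation S =?= op(a, S) has no finite solution.

NO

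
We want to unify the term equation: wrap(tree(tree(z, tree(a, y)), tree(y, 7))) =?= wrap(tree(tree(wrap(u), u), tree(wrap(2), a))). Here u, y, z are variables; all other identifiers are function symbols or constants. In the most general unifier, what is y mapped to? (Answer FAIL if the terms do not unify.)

Decompose wrap/1: tree(tree(z, tree(a, y)), tree(y, 7)) =?= tree(tree(wrap(u), u), tree(wrap(2), a)).
Decompose tree/2: tree(z, tree(a, y)) =?= tree(wrap(u), u),  tree(y, 7) =?= tree(wrap(2), a).
Decompose tree/2: z =?= wrap(u),  tree(a, y) =?= u.
Bind z := wrap(u); no other remaining equation mentions z.
Bind u := tree(a, y); no other remaining equation mentions u. Substituting into the earlier binding gives z := wrap(tree(a, y)).
Decompose tree/2: y =?= wrap(2),  7 =?= a.
Bind y := wrap(2); no other remaining equation mentions y. Substituting into the earlier bindings gives z := wrap(tree(a, wrap(2))), u := tree(a, wrap(2)).
Clash: constants 7 and a differ; no unifier exists.

FAIL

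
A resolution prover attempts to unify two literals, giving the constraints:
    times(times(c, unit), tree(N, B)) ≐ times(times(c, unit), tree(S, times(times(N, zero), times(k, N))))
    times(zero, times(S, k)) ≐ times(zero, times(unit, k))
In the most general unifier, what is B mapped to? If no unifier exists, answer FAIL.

Decompose times/2: times(c, unit) ≐ times(c, unit),  tree(N, B) ≐ tree(S, times(times(N, zero), times(k, N))).
Delete trivial equation times(c, unit) ≐ times(c, unit).
Decompose tree/2: N ≐ S,  B ≐ times(times(N, zero), times(k, N)).
Bind N := S; substituting into the one remaining equation that mentions N gives: B ≐ times(times(S, zero), times(k, S)).
Bind B := times(times(S, zero), times(k, S)); no other remaining equation mentions B.
Decompose times/2: zero ≐ zero,  times(S, k) ≐ times(unit, k).
Delete trivial equation zero ≐ zero.
Decompose times/2: S ≐ unit,  k ≐ k.
Bind S := unit; no other remaining equation mentions S. Substituting into the earlier bindings gives N := unit, B := times(times(unit, zero), times(k, unit)).
Delete trivial equation k ≐ k.
MGU = { N ↦ unit, B ↦ times(times(unit, zero), times(k, unit)), S ↦ unit }, so B ↦ times(times(unit, zero), times(k, unit)).

times(times(unit, zero), times(k, unit))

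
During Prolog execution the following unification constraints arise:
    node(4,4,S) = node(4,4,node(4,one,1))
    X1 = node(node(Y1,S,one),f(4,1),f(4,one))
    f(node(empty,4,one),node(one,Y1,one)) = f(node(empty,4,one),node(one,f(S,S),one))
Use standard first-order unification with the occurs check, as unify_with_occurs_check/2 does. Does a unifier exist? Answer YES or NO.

YES

Decompose node/3: 4 = 4,  4 = 4,  S = node(4,one,1).
Delete trivial equation 4 = 4.
Delete trivial equation 4 = 4.
Bind S := node(4,one,1); substituting into the remaining equations gives: X1 = node(node(Y1,node(4,one,1),one),f(4,1),f(4,one)),  f(node(empty,4,one),node(one,Y1,one)) = f(node(empty,4,one),node(one,f(node(4,one,1),node(4,one,1)),one)).
Bind X1 := node(node(Y1,node(4,one,1),one),f(4,1),f(4,one)); no other remaining equation mentions X1.
Decompose f/2: node(empty,4,one) = node(empty,4,one),  node(one,Y1,one) = node(one,f(node(4,one,1),node(4,one,1)),one).
Delete trivial equation node(empty,4,one) = node(empty,4,one).
Decompose node/3: one = one,  Y1 = f(node(4,one,1),node(4,one,1)),  one = one.
Delete trivial equation one = one.
Bind Y1 := f(node(4,one,1),node(4,one,1)); no other remaining equation mentions Y1. Substituting into the earlier binding gives X1 := node(node(f(node(4,one,1),node(4,one,1)),node(4,one,1),one),f(4,1),f(4,one)).
Delete trivial equation one = one.
No equations remain and no clash or occurs-check failure arose, so a unifier exists.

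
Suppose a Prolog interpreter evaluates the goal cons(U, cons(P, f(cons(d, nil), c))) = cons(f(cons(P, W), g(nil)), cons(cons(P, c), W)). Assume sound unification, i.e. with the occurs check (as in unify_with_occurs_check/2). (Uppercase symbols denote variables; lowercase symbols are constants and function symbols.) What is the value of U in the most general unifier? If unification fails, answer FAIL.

Decompose cons/2: U = f(cons(P, W), g(nil)),  cons(P, f(cons(d, nil), c)) = cons(cons(P, c), W).
Bind U := f(cons(P, W), g(nil)); no other remaining equation mentions U.
Decompose cons/2: P = cons(P, c),  f(cons(d, nil), c) = W.
Occurs check fails: P occurs in cons(P, c); the equation P = cons(P, c) has no finite solution.

FAIL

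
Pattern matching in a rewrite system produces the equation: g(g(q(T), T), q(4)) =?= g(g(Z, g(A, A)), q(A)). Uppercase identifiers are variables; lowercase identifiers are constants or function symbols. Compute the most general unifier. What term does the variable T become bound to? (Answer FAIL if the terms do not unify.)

g(4, 4)

Decompose g/2: g(q(T), T) =?= g(Z, g(A, A)),  q(4) =?= q(A).
Decompose g/2: q(T) =?= Z,  T =?= g(A, A).
Bind Z := q(T); no other remaining equation mentions Z.
Bind T := g(A, A); no other remaining equation mentions T. Substituting into the earlier binding gives Z := q(g(A, A)).
Decompose q/1: 4 =?= A.
Bind A := 4. Substituting into the earlier bindings gives Z := q(g(4, 4)), T := g(4, 4).
MGU = { Z -> q(g(4, 4)), T -> g(4, 4), A -> 4 }, so T -> g(4, 4).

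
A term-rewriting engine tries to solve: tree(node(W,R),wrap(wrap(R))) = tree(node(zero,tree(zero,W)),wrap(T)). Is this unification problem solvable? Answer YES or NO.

Decompose tree/2: node(W,R) = node(zero,tree(zero,W)),  wrap(wrap(R)) = wrap(T).
Decompose node/2: W = zero,  R = tree(zero,W).
Bind W := zero; substituting into the one remaining equation that mentions W gives: R = tree(zero,zero).
Bind R := tree(zero,zero); substituting into the remaining equation gives: wrap(wrap(tree(zero,zero))) = wrap(T).
Decompose wrap/1: wrap(tree(zero,zero)) = T.
Bind T := wrap(tree(zero,zero)).
No equations remain and no clash or occurs-check failure arose, so a unifier exists.

YES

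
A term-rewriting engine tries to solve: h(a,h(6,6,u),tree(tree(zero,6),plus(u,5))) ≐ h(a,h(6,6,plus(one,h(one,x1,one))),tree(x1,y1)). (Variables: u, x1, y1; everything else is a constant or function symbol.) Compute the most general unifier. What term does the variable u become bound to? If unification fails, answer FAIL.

Decompose h/3: a ≐ a,  h(6,6,u) ≐ h(6,6,plus(one,h(one,x1,one))),  tree(tree(zero,6),plus(u,5)) ≐ tree(x1,y1).
Delete trivial equation a ≐ a.
Decompose h/3: 6 ≐ 6,  6 ≐ 6,  u ≐ plus(one,h(one,x1,one)).
Delete trivial equation 6 ≐ 6.
Delete trivial equation 6 ≐ 6.
Bind u := plus(one,h(one,x1,one)); substituting into the remaining equation gives: tree(tree(zero,6),plus(plus(one,h(one,x1,one)),5)) ≐ tree(x1,y1).
Decompose tree/2: tree(zero,6) ≐ x1,  plus(plus(one,h(one,x1,one)),5) ≐ y1.
Bind x1 := tree(zero,6); substituting into the remaining equation gives: plus(plus(one,h(one,tree(zero,6),one)),5) ≐ y1. Substituting into the earlier binding gives u := plus(one,h(one,tree(zero,6),one)).
Bind y1 := plus(plus(one,h(one,tree(zero,6),one)),5).
MGU = { u := plus(one,h(one,tree(zero,6),one)), x1 := tree(zero,6), y1 := plus(plus(one,h(one,tree(zero,6),one)),5) }, so u := plus(one,h(one,tree(zero,6),one)).

plus(one,h(one,tree(zero,6),one))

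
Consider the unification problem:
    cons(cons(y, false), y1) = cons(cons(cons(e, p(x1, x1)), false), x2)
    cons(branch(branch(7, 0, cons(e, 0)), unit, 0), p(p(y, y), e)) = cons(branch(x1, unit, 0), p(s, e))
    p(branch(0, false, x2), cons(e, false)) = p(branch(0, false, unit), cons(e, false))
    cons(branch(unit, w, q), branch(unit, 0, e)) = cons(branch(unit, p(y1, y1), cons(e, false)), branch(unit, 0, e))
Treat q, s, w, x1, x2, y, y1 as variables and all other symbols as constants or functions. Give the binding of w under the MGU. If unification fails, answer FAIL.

p(unit, unit)

Decompose cons/2: cons(y, false) = cons(cons(e, p(x1, x1)), false),  y1 = x2.
Decompose cons/2: y = cons(e, p(x1, x1)),  false = false.
Bind y := cons(e, p(x1, x1)); substituting into the one remaining equation that mentions y gives: cons(branch(branch(7, 0, cons(e, 0)), unit, 0), p(p(cons(e, p(x1, x1)), cons(e, p(x1, x1))), e)) = cons(branch(x1, unit, 0), p(s, e)).
Delete trivial equation false = false.
Bind y1 := x2; substituting into the one remaining equation that mentions y1 gives: cons(branch(unit, w, q), branch(unit, 0, e)) = cons(branch(unit, p(x2, x2), cons(e, false)), branch(unit, 0, e)).
Decompose cons/2: branch(branch(7, 0, cons(e, 0)), unit, 0) = branch(x1, unit, 0),  p(p(cons(e, p(x1, x1)), cons(e, p(x1, x1))), e) = p(s, e).
Decompose branch/3: branch(7, 0, cons(e, 0)) = x1,  unit = unit,  0 = 0.
Bind x1 := branch(7, 0, cons(e, 0)); substituting into the one remaining equation that mentions x1 gives: p(p(cons(e, p(branch(7, 0, cons(e, 0)), branch(7, 0, cons(e, 0)))), cons(e, p(branch(7, 0, cons(e, 0)), branch(7, 0, cons(e, 0))))), e) = p(s, e). Substituting into the earlier binding gives y := cons(e, p(branch(7, 0, cons(e, 0)), branch(7, 0, cons(e, 0)))).
Delete trivial equation unit = unit.
Delete trivial equation 0 = 0.
Decompose p/2: p(cons(e, p(branch(7, 0, cons(e, 0)), branch(7, 0, cons(e, 0)))), cons(e, p(branch(7, 0, cons(e, 0)), branch(7, 0, cons(e, 0))))) = s,  e = e.
Bind s := p(cons(e, p(branch(7, 0, cons(e, 0)), branch(7, 0, cons(e, 0)))), cons(e, p(branch(7, 0, cons(e, 0)), branch(7, 0, cons(e, 0))))); no other remaining equation mentions s.
Delete trivial equation e = e.
Decompose p/2: branch(0, false, x2) = branch(0, false, unit),  cons(e, false) = cons(e, false).
Decompose branch/3: 0 = 0,  false = false,  x2 = unit.
Delete trivial equation 0 = 0.
Delete trivial equation false = false.
Bind x2 := unit; substituting into the one remaining equation that mentions x2 gives: cons(branch(unit, w, q), branch(unit, 0, e)) = cons(branch(unit, p(unit, unit), cons(e, false)), branch(unit, 0, e)). Substituting into the earlier binding gives y1 := unit.
Delete trivial equation cons(e, false) = cons(e, false).
Decompose cons/2: branch(unit, w, q) = branch(unit, p(unit, unit), cons(e, false)),  branch(unit, 0, e) = branch(unit, 0, e).
Decompose branch/3: unit = unit,  w = p(unit, unit),  q = cons(e, false).
Delete trivial equation unit = unit.
Bind w := p(unit, unit); no other remaining equation mentions w.
Bind q := cons(e, false); no other remaining equation mentions q.
Delete trivial equation branch(unit, 0, e) = branch(unit, 0, e).
MGU = { y ↦ cons(e, p(branch(7, 0, cons(e, 0)), branch(7, 0, cons(e, 0)))), y1 ↦ unit, x1 ↦ branch(7, 0, cons(e, 0)), s ↦ p(cons(e, p(branch(7, 0, cons(e, 0)), branch(7, 0, cons(e, 0)))), cons(e, p(branch(7, 0, cons(e, 0)), branch(7, 0, cons(e, 0))))), x2 ↦ unit, w ↦ p(unit, unit), q ↦ cons(e, false) }, so w ↦ p(unit, unit).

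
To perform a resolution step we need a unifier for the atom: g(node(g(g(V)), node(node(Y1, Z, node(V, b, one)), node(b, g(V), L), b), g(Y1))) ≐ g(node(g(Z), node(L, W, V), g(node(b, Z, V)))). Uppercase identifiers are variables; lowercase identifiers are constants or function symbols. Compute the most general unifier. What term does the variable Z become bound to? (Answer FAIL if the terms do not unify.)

g(b)

Decompose g/1: node(g(g(V)), node(node(Y1, Z, node(V, b, one)), node(b, g(V), L), b), g(Y1)) ≐ node(g(Z), node(L, W, V), g(node(b, Z, V))).
Decompose node/3: g(g(V)) ≐ g(Z),  node(node(Y1, Z, node(V, b, one)), node(b, g(V), L), b) ≐ node(L, W, V),  g(Y1) ≐ g(node(b, Z, V)).
Decompose g/1: g(V) ≐ Z.
Bind Z := g(V); substituting into the remaining equations gives: node(node(Y1, g(V), node(V, b, one)), node(b, g(V), L), b) ≐ node(L, W, V),  g(Y1) ≐ g(node(b, g(V), V)).
Decompose node/3: node(Y1, g(V), node(V, b, one)) ≐ L,  node(b, g(V), L) ≐ W,  b ≐ V.
Bind L := node(Y1, g(V), node(V, b, one)); substituting into the one remaining equation that mentions L gives: node(b, g(V), node(Y1, g(V), node(V, b, one))) ≐ W.
Bind W := node(b, g(V), node(Y1, g(V), node(V, b, one))); no other remaining equation mentions W.
Bind V := b; substituting into the remaining equation gives: g(Y1) ≐ g(node(b, g(b), b)). Substituting into the earlier bindings gives Z := g(b), L := node(Y1, g(b), node(b, b, one)), W := node(b, g(b), node(Y1, g(b), node(b, b, one))).
Decompose g/1: Y1 ≐ node(b, g(b), b).
Bind Y1 := node(b, g(b), b). Substituting into the earlier bindings gives L := node(node(b, g(b), b), g(b), node(b, b, one)), W := node(b, g(b), node(node(b, g(b), b), g(b), node(b, b, one))).
MGU = { Z := g(b), L := node(node(b, g(b), b), g(b), node(b, b, one)), W := node(b, g(b), node(node(b, g(b), b), g(b), node(b, b, one))), V := b, Y1 := node(b, g(b), b) }, so Z := g(b).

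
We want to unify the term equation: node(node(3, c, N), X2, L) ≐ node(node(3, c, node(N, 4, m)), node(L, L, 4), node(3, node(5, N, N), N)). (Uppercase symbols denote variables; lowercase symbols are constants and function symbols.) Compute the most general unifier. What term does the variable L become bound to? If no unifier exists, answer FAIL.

FAIL

Decompose node/3: node(3, c, N) ≐ node(3, c, node(N, 4, m)),  X2 ≐ node(L, L, 4),  L ≐ node(3, node(5, N, N), N).
Decompose node/3: 3 ≐ 3,  c ≐ c,  N ≐ node(N, 4, m).
Delete trivial equation 3 ≐ 3.
Delete trivial equation c ≐ c.
Occurs check fails: N occurs in node(N, 4, m); the equation N ≐ node(N, 4, m) has no finite solution.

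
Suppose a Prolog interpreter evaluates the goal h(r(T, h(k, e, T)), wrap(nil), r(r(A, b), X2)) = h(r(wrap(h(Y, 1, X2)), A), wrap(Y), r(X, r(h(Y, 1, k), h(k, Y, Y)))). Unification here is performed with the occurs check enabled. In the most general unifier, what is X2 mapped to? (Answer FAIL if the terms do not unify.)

Decompose h/3: r(T, h(k, e, T)) = r(wrap(h(Y, 1, X2)), A),  wrap(nil) = wrap(Y),  r(r(A, b), X2) = r(X, r(h(Y, 1, k), h(k, Y, Y))).
Decompose r/2: T = wrap(h(Y, 1, X2)),  h(k, e, T) = A.
Bind T := wrap(h(Y, 1, X2)); substituting into the one remaining equation that mentions T gives: h(k, e, wrap(h(Y, 1, X2))) = A.
Bind A := h(k, e, wrap(h(Y, 1, X2))); substituting into the one remaining equation that mentions A gives: r(r(h(k, e, wrap(h(Y, 1, X2))), b), X2) = r(X, r(h(Y, 1, k), h(k, Y, Y))).
Decompose wrap/1: nil = Y.
Bind Y := nil; substituting into the remaining equation gives: r(r(h(k, e, wrap(h(nil, 1, X2))), b), X2) = r(X, r(h(nil, 1, k), h(k, nil, nil))). Substituting into the earlier bindings gives T := wrap(h(nil, 1, X2)), A := h(k, e, wrap(h(nil, 1, X2))).
Decompose r/2: r(h(k, e, wrap(h(nil, 1, X2))), b) = X,  X2 = r(h(nil, 1, k), h(k, nil, nil)).
Bind X := r(h(k, e, wrap(h(nil, 1, X2))), b); no other remaining equation mentions X.
Bind X2 := r(h(nil, 1, k), h(k, nil, nil)). Substituting into the earlier bindings gives T := wrap(h(nil, 1, r(h(nil, 1, k), h(k, nil, nil)))), A := h(k, e, wrap(h(nil, 1, r(h(nil, 1, k), h(k, nil, nil))))), X := r(h(k, e, wrap(h(nil, 1, r(h(nil, 1, k), h(k, nil, nil))))), b).
MGU = { T ↦ wrap(h(nil, 1, r(h(nil, 1, k), h(k, nil, nil)))), A ↦ h(k, e, wrap(h(nil, 1, r(h(nil, 1, k), h(k, nil, nil))))), Y ↦ nil, X ↦ r(h(k, e, wrap(h(nil, 1, r(h(nil, 1, k), h(k, nil, nil))))), b), X2 ↦ r(h(nil, 1, k), h(k, nil, nil)) }, so X2 ↦ r(h(nil, 1, k), h(k, nil, nil)).

r(h(nil, 1, k), h(k, nil, nil))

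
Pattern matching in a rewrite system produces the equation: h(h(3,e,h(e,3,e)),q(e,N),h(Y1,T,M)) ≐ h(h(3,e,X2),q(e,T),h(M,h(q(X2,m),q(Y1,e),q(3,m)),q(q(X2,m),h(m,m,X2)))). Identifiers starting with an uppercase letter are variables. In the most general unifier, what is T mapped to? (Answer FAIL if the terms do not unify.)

h(q(h(e,3,e),m),q(q(q(h(e,3,e),m),h(m,m,h(e,3,e))),e),q(3,m))

Decompose h/3: h(3,e,h(e,3,e)) ≐ h(3,e,X2),  q(e,N) ≐ q(e,T),  h(Y1,T,M) ≐ h(M,h(q(X2,m),q(Y1,e),q(3,m)),q(q(X2,m),h(m,m,X2))).
Decompose h/3: 3 ≐ 3,  e ≐ e,  h(e,3,e) ≐ X2.
Delete trivial equation 3 ≐ 3.
Delete trivial equation e ≐ e.
Bind X2 := h(e,3,e); substituting into the one remaining equation that mentions X2 gives: h(Y1,T,M) ≐ h(M,h(q(h(e,3,e),m),q(Y1,e),q(3,m)),q(q(h(e,3,e),m),h(m,m,h(e,3,e)))).
Decompose q/2: e ≐ e,  N ≐ T.
Delete trivial equation e ≐ e.
Bind N := T; no other remaining equation mentions N.
Decompose h/3: Y1 ≐ M,  T ≐ h(q(h(e,3,e),m),q(Y1,e),q(3,m)),  M ≐ q(q(h(e,3,e),m),h(m,m,h(e,3,e))).
Bind Y1 := M; substituting into the one remaining equation that mentions Y1 gives: T ≐ h(q(h(e,3,e),m),q(M,e),q(3,m)).
Bind T := h(q(h(e,3,e),m),q(M,e),q(3,m)); no other remaining equation mentions T. Substituting into the earlier binding gives N := h(q(h(e,3,e),m),q(M,e),q(3,m)).
Bind M := q(q(h(e,3,e),m),h(m,m,h(e,3,e))). Substituting into the earlier bindings gives N := h(q(h(e,3,e),m),q(q(q(h(e,3,e),m),h(m,m,h(e,3,e))),e),q(3,m)), Y1 := q(q(h(e,3,e),m),h(m,m,h(e,3,e))), T := h(q(h(e,3,e),m),q(q(q(h(e,3,e),m),h(m,m,h(e,3,e))),e),q(3,m)).
MGU = { X2 -> h(e,3,e), N -> h(q(h(e,3,e),m),q(q(q(h(e,3,e),m),h(m,m,h(e,3,e))),e),q(3,m)), Y1 -> q(q(h(e,3,e),m),h(m,m,h(e,3,e))), T -> h(q(h(e,3,e),m),q(q(q(h(e,3,e),m),h(m,m,h(e,3,e))),e),q(3,m)), M -> q(q(h(e,3,e),m),h(m,m,h(e,3,e))) }, so T -> h(q(h(e,3,e),m),q(q(q(h(e,3,e),m),h(m,m,h(e,3,e))),e),q(3,m)).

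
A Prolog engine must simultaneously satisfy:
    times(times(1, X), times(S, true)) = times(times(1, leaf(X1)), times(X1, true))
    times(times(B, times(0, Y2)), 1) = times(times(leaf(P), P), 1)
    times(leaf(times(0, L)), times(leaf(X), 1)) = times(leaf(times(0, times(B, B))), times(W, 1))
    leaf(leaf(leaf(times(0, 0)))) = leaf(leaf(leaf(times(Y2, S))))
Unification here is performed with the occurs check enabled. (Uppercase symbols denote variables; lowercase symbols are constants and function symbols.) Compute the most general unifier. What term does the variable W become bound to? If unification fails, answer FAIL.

leaf(leaf(0))

Decompose times/2: times(1, X) = times(1, leaf(X1)),  times(S, true) = times(X1, true).
Decompose times/2: 1 = 1,  X = leaf(X1).
Delete trivial equation 1 = 1.
Bind X := leaf(X1); substituting into the one remaining equation that mentions X gives: times(leaf(times(0, L)), times(leaf(leaf(X1)), 1)) = times(leaf(times(0, times(B, B))), times(W, 1)).
Decompose times/2: S = X1,  true = true.
Bind S := X1; substituting into the one remaining equation that mentions S gives: leaf(leaf(leaf(times(0, 0)))) = leaf(leaf(leaf(times(Y2, X1)))).
Delete trivial equation true = true.
Decompose times/2: times(B, times(0, Y2)) = times(leaf(P), P),  1 = 1.
Decompose times/2: B = leaf(P),  times(0, Y2) = P.
Bind B := leaf(P); substituting into the one remaining equation that mentions B gives: times(leaf(times(0, L)), times(leaf(leaf(X1)), 1)) = times(leaf(times(0, times(leaf(P), leaf(P)))), times(W, 1)).
Bind P := times(0, Y2); substituting into the one remaining equation that mentions P gives: times(leaf(times(0, L)), times(leaf(leaf(X1)), 1)) = times(leaf(times(0, times(leaf(times(0, Y2)), leaf(times(0, Y2))))), times(W, 1)). Substituting into the earlier binding gives B := leaf(times(0, Y2)).
Delete trivial equation 1 = 1.
Decompose times/2: leaf(times(0, L)) = leaf(times(0, times(leaf(times(0, Y2)), leaf(times(0, Y2))))),  times(leaf(leaf(X1)), 1) = times(W, 1).
Decompose leaf/1: times(0, L) = times(0, times(leaf(times(0, Y2)), leaf(times(0, Y2)))).
Decompose times/2: 0 = 0,  L = times(leaf(times(0, Y2)), leaf(times(0, Y2))).
Delete trivial equation 0 = 0.
Bind L := times(leaf(times(0, Y2)), leaf(times(0, Y2))); no other remaining equation mentions L.
Decompose times/2: leaf(leaf(X1)) = W,  1 = 1.
Bind W := leaf(leaf(X1)); no other remaining equation mentions W.
Delete trivial equation 1 = 1.
Decompose leaf/1: leaf(leaf(times(0, 0))) = leaf(leaf(times(Y2, X1))).
Decompose leaf/1: leaf(times(0, 0)) = leaf(times(Y2, X1)).
Decompose leaf/1: times(0, 0) = times(Y2, X1).
Decompose times/2: 0 = Y2,  0 = X1.
Bind Y2 := 0; no other remaining equation mentions Y2. Substituting into the earlier bindings gives B := leaf(times(0, 0)), P := times(0, 0), L := times(leaf(times(0, 0)), leaf(times(0, 0))).
Bind X1 := 0. Substituting into the earlier bindings gives X := leaf(0), S := 0, W := leaf(leaf(0)).
MGU = { X ↦ leaf(0), S ↦ 0, B ↦ leaf(times(0, 0)), P ↦ times(0, 0), L ↦ times(leaf(times(0, 0)), leaf(times(0, 0))), W ↦ leaf(leaf(0)), Y2 ↦ 0, X1 ↦ 0 }, so W ↦ leaf(leaf(0)).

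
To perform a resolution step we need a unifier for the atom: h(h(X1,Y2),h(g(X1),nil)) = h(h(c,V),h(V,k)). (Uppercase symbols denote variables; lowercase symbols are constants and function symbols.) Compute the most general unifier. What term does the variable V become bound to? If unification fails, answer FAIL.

FAIL

Decompose h/2: h(X1,Y2) = h(c,V),  h(g(X1),nil) = h(V,k).
Decompose h/2: X1 = c,  Y2 = V.
Bind X1 := c; substituting into the one remaining equation that mentions X1 gives: h(g(c),nil) = h(V,k).
Bind Y2 := V; no other remaining equation mentions Y2.
Decompose h/2: g(c) = V,  nil = k.
Bind V := g(c); no other remaining equation mentions V. Substituting into the earlier binding gives Y2 := g(c).
Clash: constants nil and k differ; no unifier exists.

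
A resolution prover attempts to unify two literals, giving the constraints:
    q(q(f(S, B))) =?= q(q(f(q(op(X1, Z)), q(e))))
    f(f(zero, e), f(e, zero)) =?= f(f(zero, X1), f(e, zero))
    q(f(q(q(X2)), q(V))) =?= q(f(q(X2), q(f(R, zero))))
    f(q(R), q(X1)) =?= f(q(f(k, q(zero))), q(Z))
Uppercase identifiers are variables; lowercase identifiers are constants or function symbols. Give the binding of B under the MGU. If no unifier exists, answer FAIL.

Decompose q/1: q(f(S, B)) =?= q(f(q(op(X1, Z)), q(e))).
Decompose q/1: f(S, B) =?= f(q(op(X1, Z)), q(e)).
Decompose f/2: S =?= q(op(X1, Z)),  B =?= q(e).
Bind S := q(op(X1, Z)); no other remaining equation mentions S.
Bind B := q(e); no other remaining equation mentions B.
Decompose f/2: f(zero, e) =?= f(zero, X1),  f(e, zero) =?= f(e, zero).
Decompose f/2: zero =?= zero,  e =?= X1.
Delete trivial equation zero =?= zero.
Bind X1 := e; substituting into the one remaining equation that mentions X1 gives: f(q(R), q(e)) =?= f(q(f(k, q(zero))), q(Z)). Substituting into the earlier binding gives S := q(op(e, Z)).
Delete trivial equation f(e, zero) =?= f(e, zero).
Decompose q/1: f(q(q(X2)), q(V)) =?= f(q(X2), q(f(R, zero))).
Decompose f/2: q(q(X2)) =?= q(X2),  q(V) =?= q(f(R, zero)).
Decompose q/1: q(X2) =?= X2.
Occurs check fails: X2 occurs in q(X2); the equation X2 =?= q(X2) has no finite solution.

FAIL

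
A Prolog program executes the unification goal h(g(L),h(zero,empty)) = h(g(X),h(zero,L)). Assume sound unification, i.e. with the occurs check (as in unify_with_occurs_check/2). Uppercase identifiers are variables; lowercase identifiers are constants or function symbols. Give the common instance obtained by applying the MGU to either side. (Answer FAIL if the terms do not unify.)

Decompose h/2: g(L) = g(X),  h(zero,empty) = h(zero,L).
Decompose g/1: L = X.
Bind L := X; substituting into the remaining equation gives: h(zero,empty) = h(zero,X).
Decompose h/2: zero = zero,  empty = X.
Delete trivial equation zero = zero.
Bind X := empty. Substituting into the earlier binding gives L := empty.
Applying the MGU to either side gives h(g(empty),h(zero,empty)).

h(g(empty),h(zero,empty))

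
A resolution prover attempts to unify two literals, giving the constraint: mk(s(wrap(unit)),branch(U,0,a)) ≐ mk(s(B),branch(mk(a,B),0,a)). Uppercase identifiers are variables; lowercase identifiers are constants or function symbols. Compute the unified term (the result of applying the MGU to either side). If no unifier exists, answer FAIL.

Decompose mk/2: s(wrap(unit)) ≐ s(B),  branch(U,0,a) ≐ branch(mk(a,B),0,a).
Decompose s/1: wrap(unit) ≐ B.
Bind B := wrap(unit); substituting into the remaining equation gives: branch(U,0,a) ≐ branch(mk(a,wrap(unit)),0,a).
Decompose branch/3: U ≐ mk(a,wrap(unit)),  0 ≐ 0,  a ≐ a.
Bind U := mk(a,wrap(unit)); no other remaining equation mentions U.
Delete trivial equation 0 ≐ 0.
Delete trivial equation a ≐ a.
Applying the MGU to either side gives mk(s(wrap(unit)),branch(mk(a,wrap(unit)),0,a)).

mk(s(wrap(unit)),branch(mk(a,wrap(unit)),0,a))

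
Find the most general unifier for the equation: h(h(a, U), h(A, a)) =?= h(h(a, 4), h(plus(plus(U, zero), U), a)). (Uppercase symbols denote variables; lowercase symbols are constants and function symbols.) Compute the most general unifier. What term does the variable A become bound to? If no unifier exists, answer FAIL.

plus(plus(4, zero), 4)

Decompose h/2: h(a, U) =?= h(a, 4),  h(A, a) =?= h(plus(plus(U, zero), U), a).
Decompose h/2: a =?= a,  U =?= 4.
Delete trivial equation a =?= a.
Bind U := 4; substituting into the remaining equation gives: h(A, a) =?= h(plus(plus(4, zero), 4), a).
Decompose h/2: A =?= plus(plus(4, zero), 4),  a =?= a.
Bind A := plus(plus(4, zero), 4); no other remaining equation mentions A.
Delete trivial equation a =?= a.
MGU = { U := 4, A := plus(plus(4, zero), 4) }, so A := plus(plus(4, zero), 4).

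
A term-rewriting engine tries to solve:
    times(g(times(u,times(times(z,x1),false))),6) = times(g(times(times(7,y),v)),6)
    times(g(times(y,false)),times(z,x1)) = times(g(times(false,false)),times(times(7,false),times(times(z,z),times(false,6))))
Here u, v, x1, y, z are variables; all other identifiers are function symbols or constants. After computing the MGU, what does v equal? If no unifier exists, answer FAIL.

Decompose times/2: g(times(u,times(times(z,x1),false))) = g(times(times(7,y),v)),  6 = 6.
Decompose g/1: times(u,times(times(z,x1),false)) = times(times(7,y),v).
Decompose times/2: u = times(7,y),  times(times(z,x1),false) = v.
Bind u := times(7,y); no other remaining equation mentions u.
Bind v := times(times(z,x1),false); no other remaining equation mentions v.
Delete trivial equation 6 = 6.
Decompose times/2: g(times(y,false)) = g(times(false,false)),  times(z,x1) = times(times(7,false),times(times(z,z),times(false,6))).
Decompose g/1: times(y,false) = times(false,false).
Decompose times/2: y = false,  false = false.
Bind y := false; no other remaining equation mentions y. Substituting into the earlier binding gives u := times(7,false).
Delete trivial equation false = false.
Decompose times/2: z = times(7,false),  x1 = times(times(z,z),times(false,6)).
Bind z := times(7,false); substituting into the remaining equation gives: x1 = times(times(times(7,false),times(7,false)),times(false,6)). Substituting into the earlier binding gives v := times(times(times(7,false),x1),false).
Bind x1 := times(times(times(7,false),times(7,false)),times(false,6)). Substituting into the earlier binding gives v := times(times(times(7,false),times(times(times(7,false),times(7,false)),times(false,6))),false).
MGU = { u := times(7,false), v := times(times(times(7,false),times(times(times(7,false),times(7,false)),times(false,6))),false), y := false, z := times(7,false), x1 := times(times(times(7,false),times(7,false)),times(false,6)) }, so v := times(times(times(7,false),times(times(times(7,false),times(7,false)),times(false,6))),false).

times(times(times(7,false),times(times(times(7,false),times(7,false)),times(false,6))),false)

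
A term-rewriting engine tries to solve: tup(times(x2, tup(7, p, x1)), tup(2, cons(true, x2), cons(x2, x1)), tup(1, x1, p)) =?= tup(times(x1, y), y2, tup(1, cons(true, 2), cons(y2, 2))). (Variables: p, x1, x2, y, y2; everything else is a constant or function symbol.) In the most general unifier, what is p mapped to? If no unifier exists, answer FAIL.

Decompose tup/3: times(x2, tup(7, p, x1)) =?= times(x1, y),  tup(2, cons(true, x2), cons(x2, x1)) =?= y2,  tup(1, x1, p) =?= tup(1, cons(true, 2), cons(y2, 2)).
Decompose times/2: x2 =?= x1,  tup(7, p, x1) =?= y.
Bind x2 := x1; substituting into the one remaining equation that mentions x2 gives: tup(2, cons(true, x1), cons(x1, x1)) =?= y2.
Bind y := tup(7, p, x1); no other remaining equation mentions y.
Bind y2 := tup(2, cons(true, x1), cons(x1, x1)); substituting into the remaining equation gives: tup(1, x1, p) =?= tup(1, cons(true, 2), cons(tup(2, cons(true, x1), cons(x1, x1)), 2)).
Decompose tup/3: 1 =?= 1,  x1 =?= cons(true, 2),  p =?= cons(tup(2, cons(true, x1), cons(x1, x1)), 2).
Delete trivial equation 1 =?= 1.
Bind x1 := cons(true, 2); substituting into the remaining equation gives: p =?= cons(tup(2, cons(true, cons(true, 2)), cons(cons(true, 2), cons(true, 2))), 2). Substituting into the earlier bindings gives x2 := cons(true, 2), y := tup(7, p, cons(true, 2)), y2 := tup(2, cons(true, cons(true, 2)), cons(cons(true, 2), cons(true, 2))).
Bind p := cons(tup(2, cons(true, cons(true, 2)), cons(cons(true, 2), cons(true, 2))), 2). Substituting into the earlier binding gives y := tup(7, cons(tup(2, cons(true, cons(true, 2)), cons(cons(true, 2), cons(true, 2))), 2), cons(true, 2)).
MGU = { x2 ↦ cons(true, 2), y ↦ tup(7, cons(tup(2, cons(true, cons(true, 2)), cons(cons(true, 2), cons(true, 2))), 2), cons(true, 2)), y2 ↦ tup(2, cons(true, cons(true, 2)), cons(cons(true, 2), cons(true, 2))), x1 ↦ cons(true, 2), p ↦ cons(tup(2, cons(true, cons(true, 2)), cons(cons(true, 2), cons(true, 2))), 2) }, so p ↦ cons(tup(2, cons(true, cons(true, 2)), cons(cons(true, 2), cons(true, 2))), 2).

cons(tup(2, cons(true, cons(true, 2)), cons(cons(true, 2), cons(true, 2))), 2)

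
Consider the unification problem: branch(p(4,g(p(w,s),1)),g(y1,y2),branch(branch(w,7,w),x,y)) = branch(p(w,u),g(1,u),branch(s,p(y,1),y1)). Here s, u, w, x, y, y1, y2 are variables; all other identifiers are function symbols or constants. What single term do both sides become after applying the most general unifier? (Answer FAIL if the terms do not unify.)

branch(p(4,g(p(4,branch(4,7,4)),1)),g(1,g(p(4,branch(4,7,4)),1)),branch(branch(4,7,4),p(1,1),1))

Decompose branch/3: p(4,g(p(w,s),1)) = p(w,u),  g(y1,y2) = g(1,u),  branch(branch(w,7,w),x,y) = branch(s,p(y,1),y1).
Decompose p/2: 4 = w,  g(p(w,s),1) = u.
Bind w := 4; substituting into the 2 remaining equations that mention w gives: g(p(4,s),1) = u,  branch(branch(4,7,4),x,y) = branch(s,p(y,1),y1).
Bind u := g(p(4,s),1); substituting into the one remaining equation that mentions u gives: g(y1,y2) = g(1,g(p(4,s),1)).
Decompose g/2: y1 = 1,  y2 = g(p(4,s),1).
Bind y1 := 1; substituting into the one remaining equation that mentions y1 gives: branch(branch(4,7,4),x,y) = branch(s,p(y,1),1).
Bind y2 := g(p(4,s),1); no other remaining equation mentions y2.
Decompose branch/3: branch(4,7,4) = s,  x = p(y,1),  y = 1.
Bind s := branch(4,7,4); no other remaining equation mentions s. Substituting into the earlier bindings gives u := g(p(4,branch(4,7,4)),1), y2 := g(p(4,branch(4,7,4)),1).
Bind x := p(y,1); no other remaining equation mentions x.
Bind y := 1. Substituting into the earlier binding gives x := p(1,1).
Applying the MGU to either side gives branch(p(4,g(p(4,branch(4,7,4)),1)),g(1,g(p(4,branch(4,7,4)),1)),branch(branch(4,7,4),p(1,1),1)).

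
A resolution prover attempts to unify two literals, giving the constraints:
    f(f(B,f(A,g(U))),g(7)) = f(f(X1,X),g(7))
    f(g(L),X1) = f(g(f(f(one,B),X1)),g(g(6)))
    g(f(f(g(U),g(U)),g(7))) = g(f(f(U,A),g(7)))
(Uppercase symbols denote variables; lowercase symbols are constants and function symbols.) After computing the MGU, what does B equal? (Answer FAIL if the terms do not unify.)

Decompose f/2: f(B,f(A,g(U))) = f(X1,X),  g(7) = g(7).
Decompose f/2: B = X1,  f(A,g(U)) = X.
Bind B := X1; substituting into the one remaining equation that mentions B gives: f(g(L),X1) = f(g(f(f(one,X1),X1)),g(g(6))).
Bind X := f(A,g(U)); no other remaining equation mentions X.
Delete trivial equation g(7) = g(7).
Decompose f/2: g(L) = g(f(f(one,X1),X1)),  X1 = g(g(6)).
Decompose g/1: L = f(f(one,X1),X1).
Bind L := f(f(one,X1),X1); no other remaining equation mentions L.
Bind X1 := g(g(6)); no other remaining equation mentions X1. Substituting into the earlier bindings gives B := g(g(6)), L := f(f(one,g(g(6))),g(g(6))).
Decompose g/1: f(f(g(U),g(U)),g(7)) = f(f(U,A),g(7)).
Decompose f/2: f(g(U),g(U)) = f(U,A),  g(7) = g(7).
Decompose f/2: g(U) = U,  g(U) = A.
Occurs check fails: U occurs in g(U); the equation U = g(U) has no finite solution.

FAIL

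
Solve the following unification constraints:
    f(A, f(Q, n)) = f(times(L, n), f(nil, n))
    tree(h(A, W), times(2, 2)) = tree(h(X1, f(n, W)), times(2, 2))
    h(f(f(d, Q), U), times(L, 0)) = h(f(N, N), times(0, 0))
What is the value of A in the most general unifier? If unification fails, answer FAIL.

FAIL

Decompose f/2: A = times(L, n),  f(Q, n) = f(nil, n).
Bind A := times(L, n); substituting into the one remaining equation that mentions A gives: tree(h(times(L, n), W), times(2, 2)) = tree(h(X1, f(n, W)), times(2, 2)).
Decompose f/2: Q = nil,  n = n.
Bind Q := nil; substituting into the one remaining equation that mentions Q gives: h(f(f(d, nil), U), times(L, 0)) = h(f(N, N), times(0, 0)).
Delete trivial equation n = n.
Decompose tree/2: h(times(L, n), W) = h(X1, f(n, W)),  times(2, 2) = times(2, 2).
Decompose h/2: times(L, n) = X1,  W = f(n, W).
Bind X1 := times(L, n); no other remaining equation mentions X1.
Occurs check fails: W occurs in f(n, W); the equation W = f(n, W) has no finite solution.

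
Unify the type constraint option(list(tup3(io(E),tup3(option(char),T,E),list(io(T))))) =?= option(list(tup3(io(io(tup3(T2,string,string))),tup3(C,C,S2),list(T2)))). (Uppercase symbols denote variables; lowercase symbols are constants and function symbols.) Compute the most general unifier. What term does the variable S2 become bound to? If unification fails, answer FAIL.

Decompose option/1: list(tup3(io(E),tup3(option(char),T,E),list(io(T)))) =?= list(tup3(io(io(tup3(T2,string,string))),tup3(C,C,S2),list(T2))).
Decompose list/1: tup3(io(E),tup3(option(char),T,E),list(io(T))) =?= tup3(io(io(tup3(T2,string,string))),tup3(C,C,S2),list(T2)).
Decompose tup3/3: io(E) =?= io(io(tup3(T2,string,string))),  tup3(option(char),T,E) =?= tup3(C,C,S2),  list(io(T)) =?= list(T2).
Decompose io/1: E =?= io(tup3(T2,string,string)).
Bind E := io(tup3(T2,string,string)); substituting into the one remaining equation that mentions E gives: tup3(option(char),T,io(tup3(T2,string,string))) =?= tup3(C,C,S2).
Decompose tup3/3: option(char) =?= C,  T =?= C,  io(tup3(T2,string,string)) =?= S2.
Bind C := option(char); substituting into the one remaining equation that mentions C gives: T =?= option(char).
Bind T := option(char); substituting into the one remaining equation that mentions T gives: list(io(option(char))) =?= list(T2).
Bind S2 := io(tup3(T2,string,string)); no other remaining equation mentions S2.
Decompose list/1: io(option(char)) =?= T2.
Bind T2 := io(option(char)). Substituting into the earlier bindings gives E := io(tup3(io(option(char)),string,string)), S2 := io(tup3(io(option(char)),string,string)).
MGU = { E -> io(tup3(io(option(char)),string,string)), C -> option(char), T -> option(char), S2 -> io(tup3(io(option(char)),string,string)), T2 -> io(option(char)) }, so S2 -> io(tup3(io(option(char)),string,string)).

io(tup3(io(option(char)),string,string))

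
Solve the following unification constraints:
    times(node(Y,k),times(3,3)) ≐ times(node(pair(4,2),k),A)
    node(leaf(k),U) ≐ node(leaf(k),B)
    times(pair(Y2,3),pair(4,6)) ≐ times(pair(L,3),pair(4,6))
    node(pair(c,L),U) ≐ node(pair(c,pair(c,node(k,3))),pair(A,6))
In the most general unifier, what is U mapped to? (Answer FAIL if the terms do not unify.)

Decompose times/2: node(Y,k) ≐ node(pair(4,2),k),  times(3,3) ≐ A.
Decompose node/2: Y ≐ pair(4,2),  k ≐ k.
Bind Y := pair(4,2); no other remaining equation mentions Y.
Delete trivial equation k ≐ k.
Bind A := times(3,3); substituting into the one remaining equation that mentions A gives: node(pair(c,L),U) ≐ node(pair(c,pair(c,node(k,3))),pair(times(3,3),6)).
Decompose node/2: leaf(k) ≐ leaf(k),  U ≐ B.
Delete trivial equation leaf(k) ≐ leaf(k).
Bind U := B; substituting into the one remaining equation that mentions U gives: node(pair(c,L),B) ≐ node(pair(c,pair(c,node(k,3))),pair(times(3,3),6)).
Decompose times/2: pair(Y2,3) ≐ pair(L,3),  pair(4,6) ≐ pair(4,6).
Decompose pair/2: Y2 ≐ L,  3 ≐ 3.
Bind Y2 := L; no other remaining equation mentions Y2.
Delete trivial equation 3 ≐ 3.
Delete trivial equation pair(4,6) ≐ pair(4,6).
Decompose node/2: pair(c,L) ≐ pair(c,pair(c,node(k,3))),  B ≐ pair(times(3,3),6).
Decompose pair/2: c ≐ c,  L ≐ pair(c,node(k,3)).
Delete trivial equation c ≐ c.
Bind L := pair(c,node(k,3)); no other remaining equation mentions L. Substituting into the earlier binding gives Y2 := pair(c,node(k,3)).
Bind B := pair(times(3,3),6). Substituting into the earlier binding gives U := pair(times(3,3),6).
MGU = { Y := pair(4,2), A := times(3,3), U := pair(times(3,3),6), Y2 := pair(c,node(k,3)), L := pair(c,node(k,3)), B := pair(times(3,3),6) }, so U := pair(times(3,3),6).

pair(times(3,3),6)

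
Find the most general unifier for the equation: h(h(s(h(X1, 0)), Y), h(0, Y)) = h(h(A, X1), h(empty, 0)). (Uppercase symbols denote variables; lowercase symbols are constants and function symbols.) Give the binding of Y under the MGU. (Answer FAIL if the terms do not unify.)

Decompose h/2: h(s(h(X1, 0)), Y) = h(A, X1),  h(0, Y) = h(empty, 0).
Decompose h/2: s(h(X1, 0)) = A,  Y = X1.
Bind A := s(h(X1, 0)); no other remaining equation mentions A.
Bind Y := X1; substituting into the remaining equation gives: h(0, X1) = h(empty, 0).
Decompose h/2: 0 = empty,  X1 = 0.
Clash: constants 0 and empty differ; no unifier exists.

FAIL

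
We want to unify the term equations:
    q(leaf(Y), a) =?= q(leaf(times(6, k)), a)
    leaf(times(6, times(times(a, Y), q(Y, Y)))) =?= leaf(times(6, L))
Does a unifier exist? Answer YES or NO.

Decompose q/2: leaf(Y) =?= leaf(times(6, k)),  a =?= a.
Decompose leaf/1: Y =?= times(6, k).
Bind Y := times(6, k); substituting into the one remaining equation that mentions Y gives: leaf(times(6, times(times(a, times(6, k)), q(times(6, k), times(6, k))))) =?= leaf(times(6, L)).
Delete trivial equation a =?= a.
Decompose leaf/1: times(6, times(times(a, times(6, k)), q(times(6, k), times(6, k)))) =?= times(6, L).
Decompose times/2: 6 =?= 6,  times(times(a, times(6, k)), q(times(6, k), times(6, k))) =?= L.
Delete trivial equation 6 =?= 6.
Bind L := times(times(a, times(6, k)), q(times(6, k), times(6, k))).
No equations remain and no clash or occurs-check failure arose, so a unifier exists.

YES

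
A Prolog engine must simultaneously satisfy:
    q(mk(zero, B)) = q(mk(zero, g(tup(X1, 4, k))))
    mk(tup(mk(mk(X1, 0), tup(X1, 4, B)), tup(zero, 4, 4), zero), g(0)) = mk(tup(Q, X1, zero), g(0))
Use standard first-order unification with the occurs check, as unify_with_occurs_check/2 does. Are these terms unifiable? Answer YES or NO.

Decompose q/1: mk(zero, B) = mk(zero, g(tup(X1, 4, k))).
Decompose mk/2: zero = zero,  B = g(tup(X1, 4, k)).
Delete trivial equation zero = zero.
Bind B := g(tup(X1, 4, k)); substituting into the remaining equation gives: mk(tup(mk(mk(X1, 0), tup(X1, 4, g(tup(X1, 4, k)))), tup(zero, 4, 4), zero), g(0)) = mk(tup(Q, X1, zero), g(0)).
Decompose mk/2: tup(mk(mk(X1, 0), tup(X1, 4, g(tup(X1, 4, k)))), tup(zero, 4, 4), zero) = tup(Q, X1, zero),  g(0) = g(0).
Decompose tup/3: mk(mk(X1, 0), tup(X1, 4, g(tup(X1, 4, k)))) = Q,  tup(zero, 4, 4) = X1,  zero = zero.
Bind Q := mk(mk(X1, 0), tup(X1, 4, g(tup(X1, 4, k)))); no other remaining equation mentions Q.
Bind X1 := tup(zero, 4, 4); no other remaining equation mentions X1. Substituting into the earlier bindings gives B := g(tup(tup(zero, 4, 4), 4, k)), Q := mk(mk(tup(zero, 4, 4), 0), tup(tup(zero, 4, 4), 4, g(tup(tup(zero, 4, 4), 4, k)))).
Delete trivial equation zero = zero.
Delete trivial equation g(0) = g(0).
No equations remain and no clash or occurs-check failure arose, so a unifier exists.

YES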